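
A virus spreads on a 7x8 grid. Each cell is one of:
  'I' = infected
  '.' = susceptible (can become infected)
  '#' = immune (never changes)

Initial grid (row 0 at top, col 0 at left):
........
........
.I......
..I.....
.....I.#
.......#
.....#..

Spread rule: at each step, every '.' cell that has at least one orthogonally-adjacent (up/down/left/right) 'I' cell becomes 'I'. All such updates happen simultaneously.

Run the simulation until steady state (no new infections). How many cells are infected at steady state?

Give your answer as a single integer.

Answer: 53

Derivation:
Step 0 (initial): 3 infected
Step 1: +10 new -> 13 infected
Step 2: +13 new -> 26 infected
Step 3: +13 new -> 39 infected
Step 4: +9 new -> 48 infected
Step 5: +4 new -> 52 infected
Step 6: +1 new -> 53 infected
Step 7: +0 new -> 53 infected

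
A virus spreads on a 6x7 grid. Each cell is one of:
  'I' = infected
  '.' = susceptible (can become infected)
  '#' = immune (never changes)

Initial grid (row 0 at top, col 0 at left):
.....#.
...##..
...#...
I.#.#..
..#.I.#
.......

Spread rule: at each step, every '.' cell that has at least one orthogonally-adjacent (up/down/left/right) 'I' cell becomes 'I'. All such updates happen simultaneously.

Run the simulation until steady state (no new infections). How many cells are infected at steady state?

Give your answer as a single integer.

Answer: 34

Derivation:
Step 0 (initial): 2 infected
Step 1: +6 new -> 8 infected
Step 2: +8 new -> 16 infected
Step 3: +8 new -> 24 infected
Step 4: +5 new -> 29 infected
Step 5: +2 new -> 31 infected
Step 6: +2 new -> 33 infected
Step 7: +1 new -> 34 infected
Step 8: +0 new -> 34 infected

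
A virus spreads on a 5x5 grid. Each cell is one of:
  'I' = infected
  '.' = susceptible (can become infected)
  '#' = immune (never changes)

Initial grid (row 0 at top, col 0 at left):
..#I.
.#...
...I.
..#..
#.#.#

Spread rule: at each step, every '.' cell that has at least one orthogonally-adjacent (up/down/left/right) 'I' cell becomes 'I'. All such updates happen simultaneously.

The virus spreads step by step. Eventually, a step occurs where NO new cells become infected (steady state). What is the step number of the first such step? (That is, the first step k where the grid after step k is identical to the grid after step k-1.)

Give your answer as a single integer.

Step 0 (initial): 2 infected
Step 1: +5 new -> 7 infected
Step 2: +5 new -> 12 infected
Step 3: +2 new -> 14 infected
Step 4: +3 new -> 17 infected
Step 5: +1 new -> 18 infected
Step 6: +1 new -> 19 infected
Step 7: +0 new -> 19 infected

Answer: 7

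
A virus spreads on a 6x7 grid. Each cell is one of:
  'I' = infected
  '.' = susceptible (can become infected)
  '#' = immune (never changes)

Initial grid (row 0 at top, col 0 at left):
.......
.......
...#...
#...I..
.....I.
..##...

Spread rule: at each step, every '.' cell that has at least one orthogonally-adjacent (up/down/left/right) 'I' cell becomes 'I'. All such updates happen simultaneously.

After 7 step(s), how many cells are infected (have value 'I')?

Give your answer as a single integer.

Step 0 (initial): 2 infected
Step 1: +6 new -> 8 infected
Step 2: +7 new -> 15 infected
Step 3: +7 new -> 22 infected
Step 4: +6 new -> 28 infected
Step 5: +6 new -> 34 infected
Step 6: +3 new -> 37 infected
Step 7: +1 new -> 38 infected

Answer: 38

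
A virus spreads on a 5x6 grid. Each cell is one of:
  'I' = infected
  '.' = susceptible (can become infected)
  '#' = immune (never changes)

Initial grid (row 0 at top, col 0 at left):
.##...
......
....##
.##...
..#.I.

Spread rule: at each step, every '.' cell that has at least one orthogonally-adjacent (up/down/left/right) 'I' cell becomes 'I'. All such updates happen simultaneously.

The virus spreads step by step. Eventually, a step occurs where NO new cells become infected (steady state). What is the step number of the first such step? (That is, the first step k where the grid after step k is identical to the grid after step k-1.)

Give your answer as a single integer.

Answer: 10

Derivation:
Step 0 (initial): 1 infected
Step 1: +3 new -> 4 infected
Step 2: +2 new -> 6 infected
Step 3: +1 new -> 7 infected
Step 4: +2 new -> 9 infected
Step 5: +4 new -> 13 infected
Step 6: +4 new -> 17 infected
Step 7: +3 new -> 20 infected
Step 8: +2 new -> 22 infected
Step 9: +1 new -> 23 infected
Step 10: +0 new -> 23 infected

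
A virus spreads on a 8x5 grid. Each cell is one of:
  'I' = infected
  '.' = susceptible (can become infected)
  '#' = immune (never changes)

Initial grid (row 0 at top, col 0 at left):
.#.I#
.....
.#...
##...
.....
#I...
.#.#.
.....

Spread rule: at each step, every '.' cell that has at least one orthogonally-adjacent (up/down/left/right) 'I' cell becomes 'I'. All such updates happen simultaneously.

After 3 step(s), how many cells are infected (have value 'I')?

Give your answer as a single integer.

Step 0 (initial): 2 infected
Step 1: +4 new -> 6 infected
Step 2: +7 new -> 13 infected
Step 3: +8 new -> 21 infected

Answer: 21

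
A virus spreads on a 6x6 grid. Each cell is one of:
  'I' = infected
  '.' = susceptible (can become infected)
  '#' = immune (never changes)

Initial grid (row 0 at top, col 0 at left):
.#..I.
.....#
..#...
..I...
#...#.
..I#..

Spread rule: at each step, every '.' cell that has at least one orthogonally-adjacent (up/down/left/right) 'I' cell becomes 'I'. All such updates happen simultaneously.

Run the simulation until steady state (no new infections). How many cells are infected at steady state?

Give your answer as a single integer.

Answer: 30

Derivation:
Step 0 (initial): 3 infected
Step 1: +7 new -> 10 infected
Step 2: +10 new -> 20 infected
Step 3: +5 new -> 25 infected
Step 4: +2 new -> 27 infected
Step 5: +2 new -> 29 infected
Step 6: +1 new -> 30 infected
Step 7: +0 new -> 30 infected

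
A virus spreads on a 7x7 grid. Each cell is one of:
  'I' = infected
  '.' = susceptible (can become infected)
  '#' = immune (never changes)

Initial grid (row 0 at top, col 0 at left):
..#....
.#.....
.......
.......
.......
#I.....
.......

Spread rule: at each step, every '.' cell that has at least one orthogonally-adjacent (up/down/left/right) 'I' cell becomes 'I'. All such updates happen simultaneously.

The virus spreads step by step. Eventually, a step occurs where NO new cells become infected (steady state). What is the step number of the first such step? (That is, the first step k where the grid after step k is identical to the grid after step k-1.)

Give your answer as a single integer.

Answer: 11

Derivation:
Step 0 (initial): 1 infected
Step 1: +3 new -> 4 infected
Step 2: +6 new -> 10 infected
Step 3: +6 new -> 16 infected
Step 4: +6 new -> 22 infected
Step 5: +7 new -> 29 infected
Step 6: +6 new -> 35 infected
Step 7: +5 new -> 40 infected
Step 8: +3 new -> 43 infected
Step 9: +2 new -> 45 infected
Step 10: +1 new -> 46 infected
Step 11: +0 new -> 46 infected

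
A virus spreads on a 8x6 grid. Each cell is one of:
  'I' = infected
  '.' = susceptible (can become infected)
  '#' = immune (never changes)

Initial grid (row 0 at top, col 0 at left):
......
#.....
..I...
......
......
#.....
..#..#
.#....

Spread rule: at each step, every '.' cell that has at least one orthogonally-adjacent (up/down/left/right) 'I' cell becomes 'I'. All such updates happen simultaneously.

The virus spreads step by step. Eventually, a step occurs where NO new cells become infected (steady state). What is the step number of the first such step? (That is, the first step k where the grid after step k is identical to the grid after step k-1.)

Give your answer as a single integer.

Answer: 9

Derivation:
Step 0 (initial): 1 infected
Step 1: +4 new -> 5 infected
Step 2: +8 new -> 13 infected
Step 3: +9 new -> 22 infected
Step 4: +8 new -> 30 infected
Step 5: +5 new -> 35 infected
Step 6: +4 new -> 39 infected
Step 7: +3 new -> 42 infected
Step 8: +1 new -> 43 infected
Step 9: +0 new -> 43 infected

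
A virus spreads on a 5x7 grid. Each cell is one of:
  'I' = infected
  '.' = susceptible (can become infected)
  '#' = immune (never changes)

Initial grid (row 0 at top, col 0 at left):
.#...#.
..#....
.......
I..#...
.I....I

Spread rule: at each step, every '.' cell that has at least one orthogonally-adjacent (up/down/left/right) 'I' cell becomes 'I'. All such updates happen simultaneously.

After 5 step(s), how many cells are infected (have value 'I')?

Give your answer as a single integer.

Answer: 28

Derivation:
Step 0 (initial): 3 infected
Step 1: +6 new -> 9 infected
Step 2: +7 new -> 16 infected
Step 3: +6 new -> 22 infected
Step 4: +4 new -> 26 infected
Step 5: +2 new -> 28 infected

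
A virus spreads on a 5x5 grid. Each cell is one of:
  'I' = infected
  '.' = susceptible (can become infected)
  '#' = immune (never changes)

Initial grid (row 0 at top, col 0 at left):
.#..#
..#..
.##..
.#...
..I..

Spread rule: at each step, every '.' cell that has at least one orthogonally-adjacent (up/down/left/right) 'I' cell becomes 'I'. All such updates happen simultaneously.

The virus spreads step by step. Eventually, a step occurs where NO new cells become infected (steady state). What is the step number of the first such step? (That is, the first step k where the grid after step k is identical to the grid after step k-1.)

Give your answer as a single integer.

Answer: 7

Derivation:
Step 0 (initial): 1 infected
Step 1: +3 new -> 4 infected
Step 2: +3 new -> 7 infected
Step 3: +3 new -> 10 infected
Step 4: +3 new -> 13 infected
Step 5: +3 new -> 16 infected
Step 6: +3 new -> 19 infected
Step 7: +0 new -> 19 infected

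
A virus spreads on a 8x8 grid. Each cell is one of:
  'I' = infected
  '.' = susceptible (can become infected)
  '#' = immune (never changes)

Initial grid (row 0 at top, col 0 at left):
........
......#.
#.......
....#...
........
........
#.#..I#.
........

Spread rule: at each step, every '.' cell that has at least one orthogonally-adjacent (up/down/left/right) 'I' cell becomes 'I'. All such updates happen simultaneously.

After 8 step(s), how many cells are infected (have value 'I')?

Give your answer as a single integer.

Step 0 (initial): 1 infected
Step 1: +3 new -> 4 infected
Step 2: +6 new -> 10 infected
Step 3: +7 new -> 17 infected
Step 4: +7 new -> 24 infected
Step 5: +8 new -> 32 infected
Step 6: +9 new -> 41 infected
Step 7: +7 new -> 48 infected
Step 8: +5 new -> 53 infected

Answer: 53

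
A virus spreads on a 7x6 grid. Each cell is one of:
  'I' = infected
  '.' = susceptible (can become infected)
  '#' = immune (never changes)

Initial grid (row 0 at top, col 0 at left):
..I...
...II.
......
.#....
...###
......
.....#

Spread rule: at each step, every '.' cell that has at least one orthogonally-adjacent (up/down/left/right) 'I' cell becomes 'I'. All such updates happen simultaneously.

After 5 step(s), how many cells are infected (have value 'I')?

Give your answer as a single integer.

Answer: 26

Derivation:
Step 0 (initial): 3 infected
Step 1: +7 new -> 10 infected
Step 2: +7 new -> 17 infected
Step 3: +4 new -> 21 infected
Step 4: +2 new -> 23 infected
Step 5: +3 new -> 26 infected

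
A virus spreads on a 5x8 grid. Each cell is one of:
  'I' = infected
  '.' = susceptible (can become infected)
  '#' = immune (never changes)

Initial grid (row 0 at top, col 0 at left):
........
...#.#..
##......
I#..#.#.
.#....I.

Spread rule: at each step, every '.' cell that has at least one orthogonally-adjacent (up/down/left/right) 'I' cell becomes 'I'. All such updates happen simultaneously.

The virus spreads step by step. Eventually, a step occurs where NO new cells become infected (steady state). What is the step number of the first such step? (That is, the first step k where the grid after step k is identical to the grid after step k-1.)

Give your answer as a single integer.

Answer: 11

Derivation:
Step 0 (initial): 2 infected
Step 1: +3 new -> 5 infected
Step 2: +3 new -> 8 infected
Step 3: +3 new -> 11 infected
Step 4: +5 new -> 16 infected
Step 5: +5 new -> 21 infected
Step 6: +3 new -> 24 infected
Step 7: +3 new -> 27 infected
Step 8: +2 new -> 29 infected
Step 9: +2 new -> 31 infected
Step 10: +1 new -> 32 infected
Step 11: +0 new -> 32 infected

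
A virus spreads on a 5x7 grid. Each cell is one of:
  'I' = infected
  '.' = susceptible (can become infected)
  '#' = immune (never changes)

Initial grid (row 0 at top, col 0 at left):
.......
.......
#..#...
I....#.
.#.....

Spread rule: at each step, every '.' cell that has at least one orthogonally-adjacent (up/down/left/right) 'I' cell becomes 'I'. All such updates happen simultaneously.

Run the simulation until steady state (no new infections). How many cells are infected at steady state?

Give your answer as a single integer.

Step 0 (initial): 1 infected
Step 1: +2 new -> 3 infected
Step 2: +2 new -> 5 infected
Step 3: +4 new -> 9 infected
Step 4: +5 new -> 14 infected
Step 5: +5 new -> 19 infected
Step 6: +4 new -> 23 infected
Step 7: +4 new -> 27 infected
Step 8: +3 new -> 30 infected
Step 9: +1 new -> 31 infected
Step 10: +0 new -> 31 infected

Answer: 31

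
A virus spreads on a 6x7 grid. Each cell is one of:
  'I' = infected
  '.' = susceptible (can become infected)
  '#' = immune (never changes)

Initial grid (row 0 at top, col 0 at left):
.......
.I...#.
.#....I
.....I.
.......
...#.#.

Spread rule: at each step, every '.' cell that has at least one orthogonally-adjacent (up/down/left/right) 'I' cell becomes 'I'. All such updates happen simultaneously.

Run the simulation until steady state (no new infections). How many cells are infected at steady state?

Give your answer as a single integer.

Answer: 38

Derivation:
Step 0 (initial): 3 infected
Step 1: +8 new -> 11 infected
Step 2: +10 new -> 21 infected
Step 3: +9 new -> 30 infected
Step 4: +4 new -> 34 infected
Step 5: +3 new -> 37 infected
Step 6: +1 new -> 38 infected
Step 7: +0 new -> 38 infected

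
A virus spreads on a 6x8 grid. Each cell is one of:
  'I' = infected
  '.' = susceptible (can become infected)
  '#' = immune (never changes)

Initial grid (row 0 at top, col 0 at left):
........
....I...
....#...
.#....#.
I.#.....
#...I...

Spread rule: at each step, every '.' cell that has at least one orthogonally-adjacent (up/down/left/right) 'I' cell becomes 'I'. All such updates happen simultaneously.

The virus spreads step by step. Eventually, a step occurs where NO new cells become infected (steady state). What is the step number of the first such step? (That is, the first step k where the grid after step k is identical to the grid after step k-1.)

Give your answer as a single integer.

Answer: 6

Derivation:
Step 0 (initial): 3 infected
Step 1: +8 new -> 11 infected
Step 2: +13 new -> 24 infected
Step 3: +12 new -> 36 infected
Step 4: +6 new -> 42 infected
Step 5: +1 new -> 43 infected
Step 6: +0 new -> 43 infected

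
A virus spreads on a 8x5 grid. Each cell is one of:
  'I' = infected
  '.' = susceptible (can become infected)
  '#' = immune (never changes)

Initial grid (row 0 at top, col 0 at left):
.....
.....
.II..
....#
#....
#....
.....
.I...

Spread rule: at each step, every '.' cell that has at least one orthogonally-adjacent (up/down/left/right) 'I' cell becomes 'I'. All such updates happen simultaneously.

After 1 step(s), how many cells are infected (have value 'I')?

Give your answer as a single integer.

Step 0 (initial): 3 infected
Step 1: +9 new -> 12 infected

Answer: 12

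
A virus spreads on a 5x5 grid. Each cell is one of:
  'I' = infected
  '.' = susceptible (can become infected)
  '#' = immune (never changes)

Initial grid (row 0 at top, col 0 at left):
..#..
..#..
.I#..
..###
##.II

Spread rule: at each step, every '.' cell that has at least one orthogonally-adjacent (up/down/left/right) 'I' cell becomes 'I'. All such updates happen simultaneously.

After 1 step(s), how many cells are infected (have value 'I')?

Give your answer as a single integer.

Answer: 7

Derivation:
Step 0 (initial): 3 infected
Step 1: +4 new -> 7 infected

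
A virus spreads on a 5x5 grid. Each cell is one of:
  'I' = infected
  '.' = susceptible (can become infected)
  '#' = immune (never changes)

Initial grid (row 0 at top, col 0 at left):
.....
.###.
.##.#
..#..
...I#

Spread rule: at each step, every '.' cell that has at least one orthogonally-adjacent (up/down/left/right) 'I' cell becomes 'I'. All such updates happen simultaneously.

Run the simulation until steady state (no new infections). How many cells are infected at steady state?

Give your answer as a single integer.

Answer: 17

Derivation:
Step 0 (initial): 1 infected
Step 1: +2 new -> 3 infected
Step 2: +3 new -> 6 infected
Step 3: +2 new -> 8 infected
Step 4: +1 new -> 9 infected
Step 5: +1 new -> 10 infected
Step 6: +1 new -> 11 infected
Step 7: +1 new -> 12 infected
Step 8: +1 new -> 13 infected
Step 9: +1 new -> 14 infected
Step 10: +1 new -> 15 infected
Step 11: +1 new -> 16 infected
Step 12: +1 new -> 17 infected
Step 13: +0 new -> 17 infected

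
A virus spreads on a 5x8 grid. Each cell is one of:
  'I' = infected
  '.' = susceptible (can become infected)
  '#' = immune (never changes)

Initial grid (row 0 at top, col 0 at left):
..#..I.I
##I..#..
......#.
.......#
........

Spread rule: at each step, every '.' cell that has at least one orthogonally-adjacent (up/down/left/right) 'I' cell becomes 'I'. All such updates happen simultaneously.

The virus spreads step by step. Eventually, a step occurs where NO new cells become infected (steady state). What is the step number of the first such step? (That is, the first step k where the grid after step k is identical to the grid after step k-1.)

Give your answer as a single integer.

Answer: 9

Derivation:
Step 0 (initial): 3 infected
Step 1: +5 new -> 8 infected
Step 2: +7 new -> 15 infected
Step 3: +5 new -> 20 infected
Step 4: +5 new -> 25 infected
Step 5: +3 new -> 28 infected
Step 6: +2 new -> 30 infected
Step 7: +1 new -> 31 infected
Step 8: +1 new -> 32 infected
Step 9: +0 new -> 32 infected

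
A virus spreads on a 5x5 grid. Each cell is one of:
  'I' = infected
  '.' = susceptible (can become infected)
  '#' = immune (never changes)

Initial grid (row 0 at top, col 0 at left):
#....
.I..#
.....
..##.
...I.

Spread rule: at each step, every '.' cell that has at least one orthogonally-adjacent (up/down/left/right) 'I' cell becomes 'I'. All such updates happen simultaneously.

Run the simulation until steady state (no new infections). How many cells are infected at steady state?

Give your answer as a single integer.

Step 0 (initial): 2 infected
Step 1: +6 new -> 8 infected
Step 2: +7 new -> 15 infected
Step 3: +5 new -> 20 infected
Step 4: +1 new -> 21 infected
Step 5: +0 new -> 21 infected

Answer: 21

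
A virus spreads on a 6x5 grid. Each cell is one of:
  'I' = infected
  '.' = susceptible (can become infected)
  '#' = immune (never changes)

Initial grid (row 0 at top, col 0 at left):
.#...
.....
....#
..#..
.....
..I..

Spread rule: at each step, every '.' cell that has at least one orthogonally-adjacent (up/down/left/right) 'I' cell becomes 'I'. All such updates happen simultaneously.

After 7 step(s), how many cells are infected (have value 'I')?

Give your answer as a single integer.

Answer: 27

Derivation:
Step 0 (initial): 1 infected
Step 1: +3 new -> 4 infected
Step 2: +4 new -> 8 infected
Step 3: +4 new -> 12 infected
Step 4: +4 new -> 16 infected
Step 5: +4 new -> 20 infected
Step 6: +4 new -> 24 infected
Step 7: +3 new -> 27 infected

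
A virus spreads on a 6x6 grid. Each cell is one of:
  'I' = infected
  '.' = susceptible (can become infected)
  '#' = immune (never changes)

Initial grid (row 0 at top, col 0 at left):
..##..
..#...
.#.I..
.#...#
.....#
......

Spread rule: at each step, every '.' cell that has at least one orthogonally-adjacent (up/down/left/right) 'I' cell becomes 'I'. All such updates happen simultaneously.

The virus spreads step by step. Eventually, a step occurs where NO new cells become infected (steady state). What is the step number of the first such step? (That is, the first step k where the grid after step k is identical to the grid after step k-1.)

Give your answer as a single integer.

Step 0 (initial): 1 infected
Step 1: +4 new -> 5 infected
Step 2: +5 new -> 10 infected
Step 3: +5 new -> 15 infected
Step 4: +4 new -> 19 infected
Step 5: +3 new -> 22 infected
Step 6: +2 new -> 24 infected
Step 7: +1 new -> 25 infected
Step 8: +1 new -> 26 infected
Step 9: +2 new -> 28 infected
Step 10: +1 new -> 29 infected
Step 11: +0 new -> 29 infected

Answer: 11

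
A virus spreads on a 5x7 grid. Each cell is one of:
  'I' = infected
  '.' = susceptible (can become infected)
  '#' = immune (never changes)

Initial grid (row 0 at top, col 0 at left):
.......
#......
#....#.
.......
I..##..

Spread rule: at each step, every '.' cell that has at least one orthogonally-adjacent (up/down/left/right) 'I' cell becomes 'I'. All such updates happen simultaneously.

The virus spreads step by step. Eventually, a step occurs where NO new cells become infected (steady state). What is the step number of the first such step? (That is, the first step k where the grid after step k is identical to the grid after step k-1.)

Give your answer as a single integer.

Step 0 (initial): 1 infected
Step 1: +2 new -> 3 infected
Step 2: +2 new -> 5 infected
Step 3: +2 new -> 7 infected
Step 4: +3 new -> 10 infected
Step 5: +4 new -> 14 infected
Step 6: +5 new -> 19 infected
Step 7: +4 new -> 23 infected
Step 8: +4 new -> 27 infected
Step 9: +2 new -> 29 infected
Step 10: +1 new -> 30 infected
Step 11: +0 new -> 30 infected

Answer: 11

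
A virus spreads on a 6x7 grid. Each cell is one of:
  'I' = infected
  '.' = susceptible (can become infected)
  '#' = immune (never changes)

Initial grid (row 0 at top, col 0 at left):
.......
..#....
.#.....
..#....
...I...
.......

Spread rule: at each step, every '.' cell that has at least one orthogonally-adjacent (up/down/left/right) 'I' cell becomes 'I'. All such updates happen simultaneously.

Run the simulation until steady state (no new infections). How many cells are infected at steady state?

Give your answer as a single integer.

Step 0 (initial): 1 infected
Step 1: +4 new -> 5 infected
Step 2: +6 new -> 11 infected
Step 3: +9 new -> 20 infected
Step 4: +7 new -> 27 infected
Step 5: +5 new -> 32 infected
Step 6: +4 new -> 36 infected
Step 7: +3 new -> 39 infected
Step 8: +0 new -> 39 infected

Answer: 39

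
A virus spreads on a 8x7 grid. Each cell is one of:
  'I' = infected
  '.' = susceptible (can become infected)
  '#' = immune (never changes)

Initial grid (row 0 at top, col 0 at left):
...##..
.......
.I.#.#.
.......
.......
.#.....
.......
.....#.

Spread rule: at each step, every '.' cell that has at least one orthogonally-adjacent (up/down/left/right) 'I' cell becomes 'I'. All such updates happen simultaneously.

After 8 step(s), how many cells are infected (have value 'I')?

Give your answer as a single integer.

Answer: 48

Derivation:
Step 0 (initial): 1 infected
Step 1: +4 new -> 5 infected
Step 2: +6 new -> 11 infected
Step 3: +6 new -> 17 infected
Step 4: +5 new -> 22 infected
Step 5: +7 new -> 29 infected
Step 6: +9 new -> 38 infected
Step 7: +7 new -> 45 infected
Step 8: +3 new -> 48 infected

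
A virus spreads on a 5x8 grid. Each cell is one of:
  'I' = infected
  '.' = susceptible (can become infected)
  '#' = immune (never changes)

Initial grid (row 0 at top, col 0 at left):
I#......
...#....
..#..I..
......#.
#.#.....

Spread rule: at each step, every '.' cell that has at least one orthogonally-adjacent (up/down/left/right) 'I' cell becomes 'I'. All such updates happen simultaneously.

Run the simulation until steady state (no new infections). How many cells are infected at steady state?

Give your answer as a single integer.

Step 0 (initial): 2 infected
Step 1: +5 new -> 7 infected
Step 2: +9 new -> 16 infected
Step 3: +10 new -> 26 infected
Step 4: +7 new -> 33 infected
Step 5: +1 new -> 34 infected
Step 6: +0 new -> 34 infected

Answer: 34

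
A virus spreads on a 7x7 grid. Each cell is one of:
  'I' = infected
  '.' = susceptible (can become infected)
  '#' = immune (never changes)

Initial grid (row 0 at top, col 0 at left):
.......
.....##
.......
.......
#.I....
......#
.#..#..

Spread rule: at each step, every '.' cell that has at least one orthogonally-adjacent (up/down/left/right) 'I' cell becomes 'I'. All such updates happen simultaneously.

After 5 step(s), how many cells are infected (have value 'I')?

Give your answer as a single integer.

Step 0 (initial): 1 infected
Step 1: +4 new -> 5 infected
Step 2: +7 new -> 12 infected
Step 3: +9 new -> 21 infected
Step 4: +9 new -> 30 infected
Step 5: +7 new -> 37 infected

Answer: 37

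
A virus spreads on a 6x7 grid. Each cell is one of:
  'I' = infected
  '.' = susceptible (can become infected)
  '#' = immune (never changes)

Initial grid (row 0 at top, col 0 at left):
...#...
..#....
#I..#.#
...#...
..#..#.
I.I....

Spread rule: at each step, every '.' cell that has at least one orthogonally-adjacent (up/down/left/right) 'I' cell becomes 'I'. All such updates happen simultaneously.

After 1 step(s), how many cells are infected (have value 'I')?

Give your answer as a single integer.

Step 0 (initial): 3 infected
Step 1: +6 new -> 9 infected

Answer: 9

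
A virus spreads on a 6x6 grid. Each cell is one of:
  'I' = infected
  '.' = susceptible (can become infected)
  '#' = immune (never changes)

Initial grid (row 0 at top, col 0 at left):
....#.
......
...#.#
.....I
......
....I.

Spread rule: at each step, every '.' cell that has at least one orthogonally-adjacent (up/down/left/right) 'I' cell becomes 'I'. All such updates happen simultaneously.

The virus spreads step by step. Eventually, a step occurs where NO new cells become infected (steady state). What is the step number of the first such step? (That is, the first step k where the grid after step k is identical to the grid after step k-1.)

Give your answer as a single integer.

Answer: 9

Derivation:
Step 0 (initial): 2 infected
Step 1: +5 new -> 7 infected
Step 2: +4 new -> 11 infected
Step 3: +4 new -> 15 infected
Step 4: +6 new -> 21 infected
Step 5: +6 new -> 27 infected
Step 6: +3 new -> 30 infected
Step 7: +2 new -> 32 infected
Step 8: +1 new -> 33 infected
Step 9: +0 new -> 33 infected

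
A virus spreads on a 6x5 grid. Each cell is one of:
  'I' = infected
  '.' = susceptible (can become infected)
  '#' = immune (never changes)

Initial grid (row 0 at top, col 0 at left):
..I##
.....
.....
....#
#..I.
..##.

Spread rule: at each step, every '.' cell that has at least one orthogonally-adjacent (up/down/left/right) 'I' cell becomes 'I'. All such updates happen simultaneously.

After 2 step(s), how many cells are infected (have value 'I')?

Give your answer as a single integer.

Answer: 15

Derivation:
Step 0 (initial): 2 infected
Step 1: +5 new -> 7 infected
Step 2: +8 new -> 15 infected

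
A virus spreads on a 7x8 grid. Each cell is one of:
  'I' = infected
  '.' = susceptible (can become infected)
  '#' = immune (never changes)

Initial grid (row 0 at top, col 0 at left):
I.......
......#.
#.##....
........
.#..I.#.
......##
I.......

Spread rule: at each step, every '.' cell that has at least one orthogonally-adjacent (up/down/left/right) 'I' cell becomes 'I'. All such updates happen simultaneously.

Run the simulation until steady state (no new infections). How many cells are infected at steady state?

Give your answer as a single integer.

Answer: 48

Derivation:
Step 0 (initial): 3 infected
Step 1: +8 new -> 11 infected
Step 2: +12 new -> 23 infected
Step 3: +11 new -> 34 infected
Step 4: +7 new -> 41 infected
Step 5: +4 new -> 45 infected
Step 6: +2 new -> 47 infected
Step 7: +1 new -> 48 infected
Step 8: +0 new -> 48 infected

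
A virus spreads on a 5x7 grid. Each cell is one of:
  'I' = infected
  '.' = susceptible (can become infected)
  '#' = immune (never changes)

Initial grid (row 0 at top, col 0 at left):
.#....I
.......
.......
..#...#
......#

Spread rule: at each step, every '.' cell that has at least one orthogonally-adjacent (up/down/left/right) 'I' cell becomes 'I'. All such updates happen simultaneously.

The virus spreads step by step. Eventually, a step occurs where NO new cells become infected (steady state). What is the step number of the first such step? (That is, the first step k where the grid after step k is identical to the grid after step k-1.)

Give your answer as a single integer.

Step 0 (initial): 1 infected
Step 1: +2 new -> 3 infected
Step 2: +3 new -> 6 infected
Step 3: +3 new -> 9 infected
Step 4: +4 new -> 13 infected
Step 5: +4 new -> 17 infected
Step 6: +4 new -> 21 infected
Step 7: +3 new -> 24 infected
Step 8: +4 new -> 28 infected
Step 9: +2 new -> 30 infected
Step 10: +1 new -> 31 infected
Step 11: +0 new -> 31 infected

Answer: 11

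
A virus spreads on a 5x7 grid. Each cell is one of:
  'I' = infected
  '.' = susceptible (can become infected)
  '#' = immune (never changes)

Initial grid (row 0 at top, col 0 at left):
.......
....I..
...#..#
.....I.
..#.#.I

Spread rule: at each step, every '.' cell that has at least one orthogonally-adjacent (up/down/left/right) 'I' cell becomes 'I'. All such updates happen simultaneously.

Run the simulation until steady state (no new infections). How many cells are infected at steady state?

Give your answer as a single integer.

Answer: 31

Derivation:
Step 0 (initial): 3 infected
Step 1: +8 new -> 11 infected
Step 2: +5 new -> 16 infected
Step 3: +6 new -> 22 infected
Step 4: +4 new -> 26 infected
Step 5: +4 new -> 30 infected
Step 6: +1 new -> 31 infected
Step 7: +0 new -> 31 infected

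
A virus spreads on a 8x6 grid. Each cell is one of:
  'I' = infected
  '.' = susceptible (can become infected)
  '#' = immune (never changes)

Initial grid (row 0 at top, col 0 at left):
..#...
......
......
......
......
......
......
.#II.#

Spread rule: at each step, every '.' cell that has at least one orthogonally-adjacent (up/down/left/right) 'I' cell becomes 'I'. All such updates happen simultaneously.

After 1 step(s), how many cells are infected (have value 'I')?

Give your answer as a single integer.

Answer: 5

Derivation:
Step 0 (initial): 2 infected
Step 1: +3 new -> 5 infected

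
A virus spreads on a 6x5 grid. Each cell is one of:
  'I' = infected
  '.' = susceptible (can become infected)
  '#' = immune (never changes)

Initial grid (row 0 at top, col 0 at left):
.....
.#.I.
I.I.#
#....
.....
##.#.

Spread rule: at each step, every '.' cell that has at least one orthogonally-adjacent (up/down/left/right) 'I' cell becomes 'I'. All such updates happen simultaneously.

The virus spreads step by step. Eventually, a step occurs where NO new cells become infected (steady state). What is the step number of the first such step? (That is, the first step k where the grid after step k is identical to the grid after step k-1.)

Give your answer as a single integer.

Answer: 6

Derivation:
Step 0 (initial): 3 infected
Step 1: +7 new -> 10 infected
Step 2: +6 new -> 16 infected
Step 3: +5 new -> 21 infected
Step 4: +2 new -> 23 infected
Step 5: +1 new -> 24 infected
Step 6: +0 new -> 24 infected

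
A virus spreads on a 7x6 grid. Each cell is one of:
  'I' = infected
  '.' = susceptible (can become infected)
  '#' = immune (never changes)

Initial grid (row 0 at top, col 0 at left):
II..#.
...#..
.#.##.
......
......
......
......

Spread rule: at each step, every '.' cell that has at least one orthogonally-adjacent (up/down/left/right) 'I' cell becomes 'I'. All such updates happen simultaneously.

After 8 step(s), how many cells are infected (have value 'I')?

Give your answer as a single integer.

Answer: 31

Derivation:
Step 0 (initial): 2 infected
Step 1: +3 new -> 5 infected
Step 2: +3 new -> 8 infected
Step 3: +2 new -> 10 infected
Step 4: +3 new -> 13 infected
Step 5: +4 new -> 17 infected
Step 6: +5 new -> 22 infected
Step 7: +5 new -> 27 infected
Step 8: +4 new -> 31 infected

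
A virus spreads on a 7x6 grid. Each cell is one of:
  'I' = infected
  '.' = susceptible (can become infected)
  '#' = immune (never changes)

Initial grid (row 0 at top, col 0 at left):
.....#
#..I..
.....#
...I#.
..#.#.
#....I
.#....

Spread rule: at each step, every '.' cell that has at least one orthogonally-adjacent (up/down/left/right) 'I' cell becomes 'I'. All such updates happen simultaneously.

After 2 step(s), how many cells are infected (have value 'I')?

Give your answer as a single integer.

Answer: 22

Derivation:
Step 0 (initial): 3 infected
Step 1: +9 new -> 12 infected
Step 2: +10 new -> 22 infected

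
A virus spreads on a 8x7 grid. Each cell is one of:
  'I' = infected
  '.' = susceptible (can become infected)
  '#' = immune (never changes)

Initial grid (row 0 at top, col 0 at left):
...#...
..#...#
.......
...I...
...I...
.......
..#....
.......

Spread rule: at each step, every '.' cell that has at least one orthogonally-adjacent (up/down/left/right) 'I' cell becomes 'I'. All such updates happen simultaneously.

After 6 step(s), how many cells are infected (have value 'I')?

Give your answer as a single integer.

Answer: 52

Derivation:
Step 0 (initial): 2 infected
Step 1: +6 new -> 8 infected
Step 2: +10 new -> 18 infected
Step 3: +11 new -> 29 infected
Step 4: +11 new -> 40 infected
Step 5: +7 new -> 47 infected
Step 6: +5 new -> 52 infected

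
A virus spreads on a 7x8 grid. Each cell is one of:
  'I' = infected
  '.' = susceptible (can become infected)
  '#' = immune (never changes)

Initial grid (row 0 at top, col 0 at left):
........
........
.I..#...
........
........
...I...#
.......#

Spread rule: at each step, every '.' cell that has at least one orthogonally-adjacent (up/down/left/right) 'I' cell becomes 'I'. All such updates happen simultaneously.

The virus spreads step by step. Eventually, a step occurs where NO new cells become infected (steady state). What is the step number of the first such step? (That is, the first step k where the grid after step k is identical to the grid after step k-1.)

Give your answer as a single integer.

Step 0 (initial): 2 infected
Step 1: +8 new -> 10 infected
Step 2: +14 new -> 24 infected
Step 3: +10 new -> 34 infected
Step 4: +6 new -> 40 infected
Step 5: +5 new -> 45 infected
Step 6: +4 new -> 49 infected
Step 7: +3 new -> 52 infected
Step 8: +1 new -> 53 infected
Step 9: +0 new -> 53 infected

Answer: 9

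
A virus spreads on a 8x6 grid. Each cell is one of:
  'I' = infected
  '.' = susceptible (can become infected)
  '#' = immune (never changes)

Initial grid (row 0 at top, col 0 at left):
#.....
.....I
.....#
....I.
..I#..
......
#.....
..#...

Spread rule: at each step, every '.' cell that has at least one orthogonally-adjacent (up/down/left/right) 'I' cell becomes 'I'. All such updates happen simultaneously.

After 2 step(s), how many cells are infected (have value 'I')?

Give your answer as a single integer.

Answer: 23

Derivation:
Step 0 (initial): 3 infected
Step 1: +9 new -> 12 infected
Step 2: +11 new -> 23 infected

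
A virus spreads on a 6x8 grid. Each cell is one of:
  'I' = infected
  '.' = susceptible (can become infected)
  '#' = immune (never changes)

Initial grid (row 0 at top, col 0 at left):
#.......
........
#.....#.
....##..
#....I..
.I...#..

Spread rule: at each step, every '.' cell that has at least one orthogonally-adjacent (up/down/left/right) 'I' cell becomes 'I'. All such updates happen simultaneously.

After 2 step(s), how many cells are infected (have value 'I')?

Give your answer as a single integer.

Answer: 15

Derivation:
Step 0 (initial): 2 infected
Step 1: +5 new -> 7 infected
Step 2: +8 new -> 15 infected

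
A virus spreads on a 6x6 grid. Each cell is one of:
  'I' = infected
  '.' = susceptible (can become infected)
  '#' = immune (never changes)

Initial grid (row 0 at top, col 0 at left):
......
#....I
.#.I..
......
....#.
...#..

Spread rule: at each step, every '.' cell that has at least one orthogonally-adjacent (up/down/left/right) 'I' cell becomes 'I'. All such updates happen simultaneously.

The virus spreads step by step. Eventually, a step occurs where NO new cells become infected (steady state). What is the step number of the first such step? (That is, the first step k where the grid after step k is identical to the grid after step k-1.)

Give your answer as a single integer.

Step 0 (initial): 2 infected
Step 1: +7 new -> 9 infected
Step 2: +7 new -> 16 infected
Step 3: +5 new -> 21 infected
Step 4: +5 new -> 26 infected
Step 5: +5 new -> 31 infected
Step 6: +1 new -> 32 infected
Step 7: +0 new -> 32 infected

Answer: 7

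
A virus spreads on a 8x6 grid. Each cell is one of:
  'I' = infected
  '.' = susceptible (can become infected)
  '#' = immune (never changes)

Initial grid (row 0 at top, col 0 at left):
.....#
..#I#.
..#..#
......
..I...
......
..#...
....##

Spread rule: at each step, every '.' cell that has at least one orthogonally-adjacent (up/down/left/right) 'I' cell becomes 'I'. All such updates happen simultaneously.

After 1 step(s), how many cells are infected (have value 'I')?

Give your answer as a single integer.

Step 0 (initial): 2 infected
Step 1: +6 new -> 8 infected

Answer: 8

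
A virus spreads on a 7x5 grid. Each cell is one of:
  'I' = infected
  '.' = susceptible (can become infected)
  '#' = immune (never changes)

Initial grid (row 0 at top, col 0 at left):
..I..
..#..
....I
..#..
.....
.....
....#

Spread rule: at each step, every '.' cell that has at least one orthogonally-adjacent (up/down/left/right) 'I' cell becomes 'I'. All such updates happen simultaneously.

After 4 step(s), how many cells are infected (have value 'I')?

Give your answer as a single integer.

Step 0 (initial): 2 infected
Step 1: +5 new -> 7 infected
Step 2: +7 new -> 14 infected
Step 3: +4 new -> 18 infected
Step 4: +4 new -> 22 infected

Answer: 22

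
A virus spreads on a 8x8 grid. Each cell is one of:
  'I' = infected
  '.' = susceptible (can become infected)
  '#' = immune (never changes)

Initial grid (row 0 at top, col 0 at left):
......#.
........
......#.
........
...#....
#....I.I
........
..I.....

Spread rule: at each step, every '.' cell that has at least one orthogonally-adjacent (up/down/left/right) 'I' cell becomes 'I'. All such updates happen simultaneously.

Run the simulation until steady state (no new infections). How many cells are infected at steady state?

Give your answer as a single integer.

Answer: 60

Derivation:
Step 0 (initial): 3 infected
Step 1: +9 new -> 12 infected
Step 2: +14 new -> 26 infected
Step 3: +8 new -> 34 infected
Step 4: +6 new -> 40 infected
Step 5: +8 new -> 48 infected
Step 6: +5 new -> 53 infected
Step 7: +4 new -> 57 infected
Step 8: +2 new -> 59 infected
Step 9: +1 new -> 60 infected
Step 10: +0 new -> 60 infected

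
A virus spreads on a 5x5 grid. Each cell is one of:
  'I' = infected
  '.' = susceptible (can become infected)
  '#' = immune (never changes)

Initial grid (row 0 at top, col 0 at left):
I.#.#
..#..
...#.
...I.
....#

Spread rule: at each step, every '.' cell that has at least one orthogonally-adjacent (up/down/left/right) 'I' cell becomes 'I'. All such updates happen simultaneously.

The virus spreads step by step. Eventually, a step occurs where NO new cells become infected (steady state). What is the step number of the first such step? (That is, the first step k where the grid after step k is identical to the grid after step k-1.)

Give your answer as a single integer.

Step 0 (initial): 2 infected
Step 1: +5 new -> 7 infected
Step 2: +6 new -> 13 infected
Step 3: +4 new -> 17 infected
Step 4: +2 new -> 19 infected
Step 5: +1 new -> 20 infected
Step 6: +0 new -> 20 infected

Answer: 6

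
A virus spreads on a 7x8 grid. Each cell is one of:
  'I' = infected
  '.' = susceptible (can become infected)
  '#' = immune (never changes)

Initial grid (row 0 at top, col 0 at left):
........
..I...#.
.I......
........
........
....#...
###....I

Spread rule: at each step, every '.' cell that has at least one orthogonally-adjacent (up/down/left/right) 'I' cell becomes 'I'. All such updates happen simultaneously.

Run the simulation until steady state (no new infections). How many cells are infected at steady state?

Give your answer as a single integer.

Step 0 (initial): 3 infected
Step 1: +8 new -> 11 infected
Step 2: +11 new -> 22 infected
Step 3: +12 new -> 34 infected
Step 4: +10 new -> 44 infected
Step 5: +6 new -> 50 infected
Step 6: +1 new -> 51 infected
Step 7: +0 new -> 51 infected

Answer: 51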